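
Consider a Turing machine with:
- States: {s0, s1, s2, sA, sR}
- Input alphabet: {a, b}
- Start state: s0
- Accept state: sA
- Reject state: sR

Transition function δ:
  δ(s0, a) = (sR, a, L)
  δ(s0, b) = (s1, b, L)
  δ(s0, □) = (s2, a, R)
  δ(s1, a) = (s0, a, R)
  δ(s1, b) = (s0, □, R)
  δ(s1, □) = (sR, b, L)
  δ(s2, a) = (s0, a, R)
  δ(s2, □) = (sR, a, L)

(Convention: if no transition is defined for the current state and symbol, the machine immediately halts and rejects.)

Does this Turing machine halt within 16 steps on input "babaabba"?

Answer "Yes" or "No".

Execution trace:
Initial: [s0]babaabba
Step 1: δ(s0, b) = (s1, b, L) → [s1]□babaabba
Step 2: δ(s1, □) = (sR, b, L) → [sR]□bbabaabba

The machine reaches the reject state sR and halts.
The machine halted after 2 steps (within the 16-step bound).

Answer: Yes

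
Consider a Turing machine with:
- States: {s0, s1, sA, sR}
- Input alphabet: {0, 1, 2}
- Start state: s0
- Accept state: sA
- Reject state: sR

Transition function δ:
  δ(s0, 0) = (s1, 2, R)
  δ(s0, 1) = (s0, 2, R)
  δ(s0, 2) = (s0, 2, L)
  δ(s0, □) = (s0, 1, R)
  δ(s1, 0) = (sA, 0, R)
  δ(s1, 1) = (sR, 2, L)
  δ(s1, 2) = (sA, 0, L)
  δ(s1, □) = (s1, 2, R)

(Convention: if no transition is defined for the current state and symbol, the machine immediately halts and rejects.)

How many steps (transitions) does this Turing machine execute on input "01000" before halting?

Execution trace:
Initial: [s0]01000
Step 1: δ(s0, 0) = (s1, 2, R) → 2[s1]1000
Step 2: δ(s1, 1) = (sR, 2, L) → [sR]22000

The machine reaches the reject state sR and halts.

The machine executed 2 steps before halting.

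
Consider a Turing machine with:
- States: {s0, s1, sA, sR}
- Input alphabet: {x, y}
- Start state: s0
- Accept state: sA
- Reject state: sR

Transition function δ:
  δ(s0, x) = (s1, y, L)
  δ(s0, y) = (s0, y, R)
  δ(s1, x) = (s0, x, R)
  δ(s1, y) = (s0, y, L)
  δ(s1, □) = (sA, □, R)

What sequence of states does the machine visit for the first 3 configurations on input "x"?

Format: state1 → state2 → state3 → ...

Execution trace:
Initial: [s0]x
Step 1: δ(s0, x) = (s1, y, L) → [s1]□y
Step 2: δ(s1, □) = (sA, □, R) → □[sA]y

The machine reaches the accept state sA and halts.

State sequence: s0 → s1 → sA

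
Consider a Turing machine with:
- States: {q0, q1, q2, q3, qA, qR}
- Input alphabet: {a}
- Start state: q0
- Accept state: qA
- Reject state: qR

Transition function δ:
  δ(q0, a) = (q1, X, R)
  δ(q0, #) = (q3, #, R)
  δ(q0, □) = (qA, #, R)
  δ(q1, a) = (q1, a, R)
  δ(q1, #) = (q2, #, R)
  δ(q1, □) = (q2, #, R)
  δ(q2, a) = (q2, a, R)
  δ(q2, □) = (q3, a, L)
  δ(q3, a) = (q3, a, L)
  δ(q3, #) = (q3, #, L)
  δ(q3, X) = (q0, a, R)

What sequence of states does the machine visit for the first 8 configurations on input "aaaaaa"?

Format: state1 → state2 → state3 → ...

Execution trace:
Initial: [q0]aaaaaa
Step 1: δ(q0, a) = (q1, X, R) → X[q1]aaaaa
Step 2: δ(q1, a) = (q1, a, R) → Xa[q1]aaaa
Step 3: δ(q1, a) = (q1, a, R) → Xaa[q1]aaa
Step 4: δ(q1, a) = (q1, a, R) → Xaaa[q1]aa
Step 5: δ(q1, a) = (q1, a, R) → Xaaaa[q1]a
Step 6: δ(q1, a) = (q1, a, R) → Xaaaaa[q1]□
Step 7: δ(q1, □) = (q2, #, R) → Xaaaaa#[q2]□

State sequence: q0 → q1 → q1 → q1 → q1 → q1 → q1 → q2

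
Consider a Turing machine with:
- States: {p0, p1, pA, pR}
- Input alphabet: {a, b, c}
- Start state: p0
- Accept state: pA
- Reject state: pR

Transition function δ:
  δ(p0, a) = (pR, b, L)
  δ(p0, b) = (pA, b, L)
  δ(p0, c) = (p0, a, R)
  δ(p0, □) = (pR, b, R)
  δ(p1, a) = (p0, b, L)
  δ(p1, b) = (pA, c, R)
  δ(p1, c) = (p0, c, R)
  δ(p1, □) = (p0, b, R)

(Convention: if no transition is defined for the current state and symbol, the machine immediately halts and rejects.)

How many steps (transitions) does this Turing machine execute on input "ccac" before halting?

Execution trace:
Initial: [p0]ccac
Step 1: δ(p0, c) = (p0, a, R) → a[p0]cac
Step 2: δ(p0, c) = (p0, a, R) → aa[p0]ac
Step 3: δ(p0, a) = (pR, b, L) → a[pR]abc

The machine reaches the reject state pR and halts.

The machine executed 3 steps before halting.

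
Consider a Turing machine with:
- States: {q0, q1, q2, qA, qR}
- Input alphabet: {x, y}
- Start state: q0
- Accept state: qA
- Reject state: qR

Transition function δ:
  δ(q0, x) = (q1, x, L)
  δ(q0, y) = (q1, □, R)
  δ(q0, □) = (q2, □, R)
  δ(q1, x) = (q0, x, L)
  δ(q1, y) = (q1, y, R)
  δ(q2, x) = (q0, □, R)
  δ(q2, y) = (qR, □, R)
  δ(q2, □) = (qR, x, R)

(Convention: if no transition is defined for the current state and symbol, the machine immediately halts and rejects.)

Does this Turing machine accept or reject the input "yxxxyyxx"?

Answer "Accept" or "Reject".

Execution trace:
Initial: [q0]yxxxyyxx
Step 1: δ(q0, y) = (q1, □, R) → □[q1]xxxyyxx
Step 2: δ(q1, x) = (q0, x, L) → [q0]□xxxyyxx
Step 3: δ(q0, □) = (q2, □, R) → □[q2]xxxyyxx
Step 4: δ(q2, x) = (q0, □, R) → □□[q0]xxyyxx
Step 5: δ(q0, x) = (q1, x, L) → □[q1]□xxyyxx

No transition is defined for δ(q1, □). By convention the machine halts and rejects.

Answer: Reject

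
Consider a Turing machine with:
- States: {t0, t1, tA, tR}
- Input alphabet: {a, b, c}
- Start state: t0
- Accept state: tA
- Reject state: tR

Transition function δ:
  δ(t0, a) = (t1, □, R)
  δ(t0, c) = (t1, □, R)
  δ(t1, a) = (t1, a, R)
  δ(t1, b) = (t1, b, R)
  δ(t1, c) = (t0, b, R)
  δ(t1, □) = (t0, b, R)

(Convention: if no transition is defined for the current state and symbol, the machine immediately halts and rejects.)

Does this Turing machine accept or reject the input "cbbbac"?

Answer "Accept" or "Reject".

Execution trace:
Initial: [t0]cbbbac
Step 1: δ(t0, c) = (t1, □, R) → □[t1]bbbac
Step 2: δ(t1, b) = (t1, b, R) → □b[t1]bbac
Step 3: δ(t1, b) = (t1, b, R) → □bb[t1]bac
Step 4: δ(t1, b) = (t1, b, R) → □bbb[t1]ac
Step 5: δ(t1, a) = (t1, a, R) → □bbba[t1]c
Step 6: δ(t1, c) = (t0, b, R) → □bbbab[t0]□

No transition is defined for δ(t0, □). By convention the machine halts and rejects.

Answer: Reject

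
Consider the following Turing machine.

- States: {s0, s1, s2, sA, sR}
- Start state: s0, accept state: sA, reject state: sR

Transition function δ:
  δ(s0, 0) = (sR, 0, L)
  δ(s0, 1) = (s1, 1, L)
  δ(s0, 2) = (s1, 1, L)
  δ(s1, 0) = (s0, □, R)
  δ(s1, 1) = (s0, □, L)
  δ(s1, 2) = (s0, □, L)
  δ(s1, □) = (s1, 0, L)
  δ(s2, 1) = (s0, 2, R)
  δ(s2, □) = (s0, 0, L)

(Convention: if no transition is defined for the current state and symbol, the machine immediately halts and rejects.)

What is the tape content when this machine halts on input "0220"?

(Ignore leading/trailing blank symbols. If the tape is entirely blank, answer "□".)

Execution trace:
Initial: [s0]0220
Step 1: δ(s0, 0) = (sR, 0, L) → [sR]□0220

The machine reaches the reject state sR and halts.

Final tape (ignoring leading/trailing blanks): 0220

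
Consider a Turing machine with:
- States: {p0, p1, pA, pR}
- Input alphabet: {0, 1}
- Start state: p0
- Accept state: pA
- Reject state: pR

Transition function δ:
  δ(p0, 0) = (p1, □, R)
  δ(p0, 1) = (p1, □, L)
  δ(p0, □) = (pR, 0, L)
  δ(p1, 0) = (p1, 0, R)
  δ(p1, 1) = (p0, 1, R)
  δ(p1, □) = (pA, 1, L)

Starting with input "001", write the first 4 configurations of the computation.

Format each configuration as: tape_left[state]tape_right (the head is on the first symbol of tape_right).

Transitions applied:
Step 1: δ(p0, 0) = (p1, □, R)
Step 2: δ(p1, 0) = (p1, 0, R)
Step 3: δ(p1, 1) = (p0, 1, R)

The first 4 configurations are:
[p0]001 ⊢ □[p1]01 ⊢ □0[p1]1 ⊢ □01[p0]□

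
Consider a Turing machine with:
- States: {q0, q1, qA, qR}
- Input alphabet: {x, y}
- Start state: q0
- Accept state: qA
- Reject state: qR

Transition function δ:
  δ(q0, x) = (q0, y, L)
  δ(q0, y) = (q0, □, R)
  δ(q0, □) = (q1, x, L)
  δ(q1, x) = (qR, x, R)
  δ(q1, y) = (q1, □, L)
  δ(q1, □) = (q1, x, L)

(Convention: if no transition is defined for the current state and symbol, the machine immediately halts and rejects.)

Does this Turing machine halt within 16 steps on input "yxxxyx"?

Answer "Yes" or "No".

Execution trace:
Initial: [q0]yxxxyx
Step 1: δ(q0, y) = (q0, □, R) → □[q0]xxxyx
Step 2: δ(q0, x) = (q0, y, L) → [q0]□yxxyx
Step 3: δ(q0, □) = (q1, x, L) → [q1]□xyxxyx
Step 4: δ(q1, □) = (q1, x, L) → [q1]□xxyxxyx
Step 5: δ(q1, □) = (q1, x, L) → [q1]□xxxyxxyx
Step 6: δ(q1, □) = (q1, x, L) → [q1]□xxxxyxxyx
Step 7: δ(q1, □) = (q1, x, L) → [q1]□xxxxxyxxyx
Step 8: δ(q1, □) = (q1, x, L) → [q1]□xxxxxxyxxyx
Step 9: δ(q1, □) = (q1, x, L) → [q1]□xxxxxxxyxxyx
Step 10: δ(q1, □) = (q1, x, L) → [q1]□xxxxxxxxyxxyx
Step 11: δ(q1, □) = (q1, x, L) → [q1]□xxxxxxxxxyxxyx
Step 12: δ(q1, □) = (q1, x, L) → [q1]□xxxxxxxxxxyxxyx
Step 13: δ(q1, □) = (q1, x, L) → [q1]□xxxxxxxxxxxyxxyx
Step 14: δ(q1, □) = (q1, x, L) → [q1]□xxxxxxxxxxxxyxxyx
Step 15: δ(q1, □) = (q1, x, L) → [q1]□xxxxxxxxxxxxxyxxyx
Step 16: δ(q1, □) = (q1, x, L) → [q1]□xxxxxxxxxxxxxxyxxyx

The machine has not reached a halting state after 16 steps.
The machine did not halt within the 16-step bound.

Answer: No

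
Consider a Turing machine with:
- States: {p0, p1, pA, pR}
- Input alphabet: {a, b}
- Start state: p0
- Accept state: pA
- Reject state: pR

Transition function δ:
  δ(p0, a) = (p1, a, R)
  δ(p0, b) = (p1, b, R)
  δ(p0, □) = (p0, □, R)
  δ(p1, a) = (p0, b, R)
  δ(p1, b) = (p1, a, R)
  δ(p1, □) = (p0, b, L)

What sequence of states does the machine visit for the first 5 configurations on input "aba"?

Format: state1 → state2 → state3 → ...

Execution trace:
Initial: [p0]aba
Step 1: δ(p0, a) = (p1, a, R) → a[p1]ba
Step 2: δ(p1, b) = (p1, a, R) → aa[p1]a
Step 3: δ(p1, a) = (p0, b, R) → aab[p0]□
Step 4: δ(p0, □) = (p0, □, R) → aab□[p0]□

State sequence: p0 → p1 → p1 → p0 → p0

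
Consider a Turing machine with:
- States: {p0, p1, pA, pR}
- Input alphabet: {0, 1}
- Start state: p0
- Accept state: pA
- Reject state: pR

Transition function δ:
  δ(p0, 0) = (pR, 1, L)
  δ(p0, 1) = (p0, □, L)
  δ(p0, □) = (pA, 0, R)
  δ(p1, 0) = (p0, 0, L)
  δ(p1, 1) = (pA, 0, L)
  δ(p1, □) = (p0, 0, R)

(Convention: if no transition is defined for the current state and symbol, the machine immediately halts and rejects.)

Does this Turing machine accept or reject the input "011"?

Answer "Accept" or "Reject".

Execution trace:
Initial: [p0]011
Step 1: δ(p0, 0) = (pR, 1, L) → [pR]□111

The machine reaches the reject state pR and halts.

Answer: Reject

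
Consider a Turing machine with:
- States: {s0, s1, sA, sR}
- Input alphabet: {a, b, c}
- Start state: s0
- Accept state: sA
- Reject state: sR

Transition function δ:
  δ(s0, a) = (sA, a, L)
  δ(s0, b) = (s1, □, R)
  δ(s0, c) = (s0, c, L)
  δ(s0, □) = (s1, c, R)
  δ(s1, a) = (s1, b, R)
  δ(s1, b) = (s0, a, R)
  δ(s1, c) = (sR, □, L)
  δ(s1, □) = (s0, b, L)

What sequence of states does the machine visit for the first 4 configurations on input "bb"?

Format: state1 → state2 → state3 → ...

Execution trace:
Initial: [s0]bb
Step 1: δ(s0, b) = (s1, □, R) → □[s1]b
Step 2: δ(s1, b) = (s0, a, R) → □a[s0]□
Step 3: δ(s0, □) = (s1, c, R) → □ac[s1]□

State sequence: s0 → s1 → s0 → s1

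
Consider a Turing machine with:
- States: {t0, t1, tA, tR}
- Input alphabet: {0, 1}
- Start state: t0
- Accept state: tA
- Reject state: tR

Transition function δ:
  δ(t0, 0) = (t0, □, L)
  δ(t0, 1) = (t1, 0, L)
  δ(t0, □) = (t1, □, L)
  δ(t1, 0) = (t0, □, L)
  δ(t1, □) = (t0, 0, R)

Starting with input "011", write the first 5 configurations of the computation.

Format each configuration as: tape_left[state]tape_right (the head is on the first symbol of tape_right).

Transitions applied:
Step 1: δ(t0, 0) = (t0, □, L)
Step 2: δ(t0, □) = (t1, □, L)
Step 3: δ(t1, □) = (t0, 0, R)
Step 4: δ(t0, □) = (t1, □, L)

The first 5 configurations are:
[t0]011 ⊢ [t0]□□11 ⊢ [t1]□□□11 ⊢ 0[t0]□□11 ⊢ [t1]0□□11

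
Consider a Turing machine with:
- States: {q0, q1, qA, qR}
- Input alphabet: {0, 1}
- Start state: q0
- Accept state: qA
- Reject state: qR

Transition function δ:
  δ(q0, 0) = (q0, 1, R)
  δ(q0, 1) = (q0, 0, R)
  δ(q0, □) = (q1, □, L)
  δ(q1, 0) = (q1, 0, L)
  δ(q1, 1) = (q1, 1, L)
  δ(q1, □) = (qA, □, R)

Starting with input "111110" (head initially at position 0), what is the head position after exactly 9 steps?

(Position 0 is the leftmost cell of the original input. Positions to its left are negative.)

Execution trace (head position shown):
Step 0: [q0]111110  (head at position 0)
Step 1: move right → 0[q0]11110  (head at position 1)
Step 2: move right → 00[q0]1110  (head at position 2)
Step 3: move right → 000[q0]110  (head at position 3)
Step 4: move right → 0000[q0]10  (head at position 4)
Step 5: move right → 00000[q0]0  (head at position 5)
Step 6: move right → 000001[q0]□  (head at position 6)
Step 7: move left → 00000[q1]1□  (head at position 5)
Step 8: move left → 0000[q1]01□  (head at position 4)
Step 9: move left → 000[q1]001□  (head at position 3)

After 9 steps, the head is at position 3.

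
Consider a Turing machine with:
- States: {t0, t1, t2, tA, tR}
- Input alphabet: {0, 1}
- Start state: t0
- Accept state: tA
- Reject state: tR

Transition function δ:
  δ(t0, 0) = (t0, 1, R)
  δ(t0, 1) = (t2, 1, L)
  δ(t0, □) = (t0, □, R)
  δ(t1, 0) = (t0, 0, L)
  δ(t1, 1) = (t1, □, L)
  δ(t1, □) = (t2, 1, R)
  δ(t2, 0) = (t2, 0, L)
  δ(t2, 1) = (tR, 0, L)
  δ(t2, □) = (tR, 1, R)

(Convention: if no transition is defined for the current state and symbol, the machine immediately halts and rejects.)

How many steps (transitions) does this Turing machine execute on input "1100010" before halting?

Execution trace:
Initial: [t0]1100010
Step 1: δ(t0, 1) = (t2, 1, L) → [t2]□1100010
Step 2: δ(t2, □) = (tR, 1, R) → 1[tR]1100010

The machine reaches the reject state tR and halts.

The machine executed 2 steps before halting.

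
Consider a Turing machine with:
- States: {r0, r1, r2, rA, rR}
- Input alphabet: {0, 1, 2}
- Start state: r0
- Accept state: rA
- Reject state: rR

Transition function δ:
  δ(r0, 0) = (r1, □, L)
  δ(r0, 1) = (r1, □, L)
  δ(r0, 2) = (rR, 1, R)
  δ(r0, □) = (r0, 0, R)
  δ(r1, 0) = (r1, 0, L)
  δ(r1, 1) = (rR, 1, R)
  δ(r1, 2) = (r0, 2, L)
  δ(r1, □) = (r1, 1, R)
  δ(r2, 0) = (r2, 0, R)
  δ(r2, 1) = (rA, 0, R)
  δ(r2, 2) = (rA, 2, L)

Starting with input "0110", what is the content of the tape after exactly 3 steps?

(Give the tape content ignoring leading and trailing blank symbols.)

Execution trace:
Initial: [r0]0110
Step 1: δ(r0, 0) = (r1, □, L) → [r1]□□110
Step 2: δ(r1, □) = (r1, 1, R) → 1[r1]□110
Step 3: δ(r1, □) = (r1, 1, R) → 11[r1]110

After 3 steps, the tape (ignoring leading/trailing blanks) is: 11110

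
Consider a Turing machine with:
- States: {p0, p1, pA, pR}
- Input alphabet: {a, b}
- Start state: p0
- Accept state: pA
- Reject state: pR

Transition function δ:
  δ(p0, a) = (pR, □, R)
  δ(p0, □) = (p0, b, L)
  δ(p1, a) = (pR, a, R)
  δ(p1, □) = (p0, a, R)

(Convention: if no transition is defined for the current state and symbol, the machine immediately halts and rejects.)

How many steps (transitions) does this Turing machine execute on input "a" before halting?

Execution trace:
Initial: [p0]a
Step 1: δ(p0, a) = (pR, □, R) → □[pR]□

The machine reaches the reject state pR and halts.

The machine executed 1 step before halting.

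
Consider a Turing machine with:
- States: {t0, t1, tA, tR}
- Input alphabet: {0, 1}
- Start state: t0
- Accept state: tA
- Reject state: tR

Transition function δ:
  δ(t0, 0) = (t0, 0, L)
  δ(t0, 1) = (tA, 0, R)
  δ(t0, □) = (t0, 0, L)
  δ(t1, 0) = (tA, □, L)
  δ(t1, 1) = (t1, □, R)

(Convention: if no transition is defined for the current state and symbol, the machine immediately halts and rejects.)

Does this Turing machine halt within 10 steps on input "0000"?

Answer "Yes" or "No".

Execution trace:
Initial: [t0]0000
Step 1: δ(t0, 0) = (t0, 0, L) → [t0]□0000
Step 2: δ(t0, □) = (t0, 0, L) → [t0]□00000
Step 3: δ(t0, □) = (t0, 0, L) → [t0]□000000
Step 4: δ(t0, □) = (t0, 0, L) → [t0]□0000000
Step 5: δ(t0, □) = (t0, 0, L) → [t0]□00000000
Step 6: δ(t0, □) = (t0, 0, L) → [t0]□000000000
Step 7: δ(t0, □) = (t0, 0, L) → [t0]□0000000000
Step 8: δ(t0, □) = (t0, 0, L) → [t0]□00000000000
Step 9: δ(t0, □) = (t0, 0, L) → [t0]□000000000000
Step 10: δ(t0, □) = (t0, 0, L) → [t0]□0000000000000

The machine has not reached a halting state after 10 steps.
The machine did not halt within the 10-step bound.

Answer: No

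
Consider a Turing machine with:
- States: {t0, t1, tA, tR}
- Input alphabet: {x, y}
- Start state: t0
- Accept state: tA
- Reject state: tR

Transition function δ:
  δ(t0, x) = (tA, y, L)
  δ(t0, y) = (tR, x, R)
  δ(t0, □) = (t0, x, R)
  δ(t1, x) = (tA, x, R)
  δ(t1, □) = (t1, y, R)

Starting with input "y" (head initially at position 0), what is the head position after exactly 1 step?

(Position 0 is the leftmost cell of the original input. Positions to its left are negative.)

Execution trace (head position shown):
Step 0: [t0]y  (head at position 0)
Step 1: move right → x[tR]□  (head at position 1)

After 1 step, the head is at position 1.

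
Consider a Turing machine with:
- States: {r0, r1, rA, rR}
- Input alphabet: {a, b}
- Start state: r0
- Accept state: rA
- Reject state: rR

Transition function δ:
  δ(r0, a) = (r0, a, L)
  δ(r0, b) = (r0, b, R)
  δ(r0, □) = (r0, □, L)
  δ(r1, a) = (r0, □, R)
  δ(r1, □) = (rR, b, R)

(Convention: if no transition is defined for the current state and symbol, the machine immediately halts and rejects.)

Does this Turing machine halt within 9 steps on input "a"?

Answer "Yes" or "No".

Execution trace:
Initial: [r0]a
Step 1: δ(r0, a) = (r0, a, L) → [r0]□a
Step 2: δ(r0, □) = (r0, □, L) → [r0]□□a
Step 3: δ(r0, □) = (r0, □, L) → [r0]□□□a
Step 4: δ(r0, □) = (r0, □, L) → [r0]□□□□a
Step 5: δ(r0, □) = (r0, □, L) → [r0]□□□□□a
Step 6: δ(r0, □) = (r0, □, L) → [r0]□□□□□□a
Step 7: δ(r0, □) = (r0, □, L) → [r0]□□□□□□□a
Step 8: δ(r0, □) = (r0, □, L) → [r0]□□□□□□□□a
Step 9: δ(r0, □) = (r0, □, L) → [r0]□□□□□□□□□a

The machine has not reached a halting state after 9 steps.
The machine did not halt within the 9-step bound.

Answer: No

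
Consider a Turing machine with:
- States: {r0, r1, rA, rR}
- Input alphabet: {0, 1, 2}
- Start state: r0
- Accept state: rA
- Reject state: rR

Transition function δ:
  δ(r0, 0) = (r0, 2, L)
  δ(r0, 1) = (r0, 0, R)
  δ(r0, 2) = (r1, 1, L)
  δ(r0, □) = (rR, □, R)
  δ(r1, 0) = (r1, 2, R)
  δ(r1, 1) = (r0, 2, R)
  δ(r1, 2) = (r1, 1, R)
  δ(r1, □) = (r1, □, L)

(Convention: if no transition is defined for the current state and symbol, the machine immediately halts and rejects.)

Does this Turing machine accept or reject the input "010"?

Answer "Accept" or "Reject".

Execution trace:
Initial: [r0]010
Step 1: δ(r0, 0) = (r0, 2, L) → [r0]□210
Step 2: δ(r0, □) = (rR, □, R) → □[rR]210

The machine reaches the reject state rR and halts.

Answer: Reject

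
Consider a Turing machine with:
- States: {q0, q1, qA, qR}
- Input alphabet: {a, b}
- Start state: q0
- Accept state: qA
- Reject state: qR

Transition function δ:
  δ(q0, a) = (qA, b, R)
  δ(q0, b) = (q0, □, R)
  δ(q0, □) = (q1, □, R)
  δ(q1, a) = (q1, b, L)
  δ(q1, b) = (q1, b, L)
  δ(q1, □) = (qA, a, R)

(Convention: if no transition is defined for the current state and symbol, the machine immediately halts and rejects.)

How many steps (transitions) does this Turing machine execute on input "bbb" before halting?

Execution trace:
Initial: [q0]bbb
Step 1: δ(q0, b) = (q0, □, R) → □[q0]bb
Step 2: δ(q0, b) = (q0, □, R) → □□[q0]b
Step 3: δ(q0, b) = (q0, □, R) → □□□[q0]□
Step 4: δ(q0, □) = (q1, □, R) → □□□□[q1]□
Step 5: δ(q1, □) = (qA, a, R) → □□□□a[qA]□

The machine reaches the accept state qA and halts.

The machine executed 5 steps before halting.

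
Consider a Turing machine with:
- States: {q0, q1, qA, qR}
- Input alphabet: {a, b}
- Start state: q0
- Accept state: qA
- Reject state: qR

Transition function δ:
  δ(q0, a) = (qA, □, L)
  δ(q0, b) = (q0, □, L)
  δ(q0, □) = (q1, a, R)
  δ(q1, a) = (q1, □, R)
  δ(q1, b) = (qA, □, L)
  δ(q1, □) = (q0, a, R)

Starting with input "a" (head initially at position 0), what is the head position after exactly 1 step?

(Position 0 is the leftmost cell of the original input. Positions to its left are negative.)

Execution trace (head position shown):
Step 0: [q0]a  (head at position 0)
Step 1: move left → [qA]□□  (head at position -1)

After 1 step, the head is at position -1.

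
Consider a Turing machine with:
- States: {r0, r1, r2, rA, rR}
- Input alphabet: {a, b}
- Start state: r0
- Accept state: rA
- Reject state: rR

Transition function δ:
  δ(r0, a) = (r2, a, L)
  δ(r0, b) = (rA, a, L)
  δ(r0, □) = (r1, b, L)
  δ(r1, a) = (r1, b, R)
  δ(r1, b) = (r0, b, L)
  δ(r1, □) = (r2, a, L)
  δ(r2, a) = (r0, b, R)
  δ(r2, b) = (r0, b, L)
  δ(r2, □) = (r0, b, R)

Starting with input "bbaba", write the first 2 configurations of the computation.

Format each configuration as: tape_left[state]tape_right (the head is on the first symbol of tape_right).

Transitions applied:
Step 1: δ(r0, b) = (rA, a, L)

The first 2 configurations are:
[r0]bbaba ⊢ [rA]□ababa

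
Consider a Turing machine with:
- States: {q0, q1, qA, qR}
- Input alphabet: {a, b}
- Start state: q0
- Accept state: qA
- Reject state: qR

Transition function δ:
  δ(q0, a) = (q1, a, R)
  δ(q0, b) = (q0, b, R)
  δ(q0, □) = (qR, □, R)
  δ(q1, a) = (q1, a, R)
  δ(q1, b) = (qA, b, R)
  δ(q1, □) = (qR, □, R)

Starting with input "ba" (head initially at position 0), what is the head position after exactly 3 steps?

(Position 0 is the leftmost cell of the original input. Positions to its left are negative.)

Execution trace (head position shown):
Step 0: [q0]ba  (head at position 0)
Step 1: move right → b[q0]a  (head at position 1)
Step 2: move right → ba[q1]□  (head at position 2)
Step 3: move right → ba□[qR]□  (head at position 3)

After 3 steps, the head is at position 3.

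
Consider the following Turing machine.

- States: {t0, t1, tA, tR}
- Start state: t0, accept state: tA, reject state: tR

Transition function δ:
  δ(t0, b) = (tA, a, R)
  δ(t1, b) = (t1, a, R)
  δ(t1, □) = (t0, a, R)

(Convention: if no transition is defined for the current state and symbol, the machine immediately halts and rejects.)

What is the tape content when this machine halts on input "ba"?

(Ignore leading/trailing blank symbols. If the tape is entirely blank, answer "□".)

Execution trace:
Initial: [t0]ba
Step 1: δ(t0, b) = (tA, a, R) → a[tA]a

The machine reaches the accept state tA and halts.

Final tape (ignoring leading/trailing blanks): aa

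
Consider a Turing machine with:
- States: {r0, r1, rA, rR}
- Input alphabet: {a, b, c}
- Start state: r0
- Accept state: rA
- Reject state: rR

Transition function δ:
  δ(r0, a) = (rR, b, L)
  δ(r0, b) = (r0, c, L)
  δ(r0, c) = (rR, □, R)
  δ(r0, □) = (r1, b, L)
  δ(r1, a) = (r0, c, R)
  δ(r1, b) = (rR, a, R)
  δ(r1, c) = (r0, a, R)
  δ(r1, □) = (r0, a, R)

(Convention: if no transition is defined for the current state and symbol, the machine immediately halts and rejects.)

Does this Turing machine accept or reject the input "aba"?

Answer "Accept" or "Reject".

Execution trace:
Initial: [r0]aba
Step 1: δ(r0, a) = (rR, b, L) → [rR]□bba

The machine reaches the reject state rR and halts.

Answer: Reject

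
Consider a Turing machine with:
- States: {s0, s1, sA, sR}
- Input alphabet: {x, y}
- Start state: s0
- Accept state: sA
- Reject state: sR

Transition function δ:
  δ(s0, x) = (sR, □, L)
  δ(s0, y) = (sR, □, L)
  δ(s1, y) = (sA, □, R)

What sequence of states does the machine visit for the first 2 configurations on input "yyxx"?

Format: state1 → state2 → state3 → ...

Execution trace:
Initial: [s0]yyxx
Step 1: δ(s0, y) = (sR, □, L) → [sR]□□yxx

The machine reaches the reject state sR and halts.

State sequence: s0 → sR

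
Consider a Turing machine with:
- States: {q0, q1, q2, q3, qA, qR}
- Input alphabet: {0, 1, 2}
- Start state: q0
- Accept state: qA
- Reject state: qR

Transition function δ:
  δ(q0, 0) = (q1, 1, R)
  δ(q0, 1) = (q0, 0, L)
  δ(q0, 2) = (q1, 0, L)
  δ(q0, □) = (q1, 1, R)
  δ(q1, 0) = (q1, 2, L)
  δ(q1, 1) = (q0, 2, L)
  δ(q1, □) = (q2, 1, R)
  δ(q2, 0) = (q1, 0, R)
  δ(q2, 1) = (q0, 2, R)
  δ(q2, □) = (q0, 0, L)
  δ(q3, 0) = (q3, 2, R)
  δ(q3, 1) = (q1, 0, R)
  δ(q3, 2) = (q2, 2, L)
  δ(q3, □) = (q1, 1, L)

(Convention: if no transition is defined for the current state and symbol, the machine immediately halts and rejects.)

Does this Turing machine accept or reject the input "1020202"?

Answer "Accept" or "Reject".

Execution trace:
Initial: [q0]1020202
Step 1: δ(q0, 1) = (q0, 0, L) → [q0]□0020202
Step 2: δ(q0, □) = (q1, 1, R) → 1[q1]0020202
Step 3: δ(q1, 0) = (q1, 2, L) → [q1]12020202
Step 4: δ(q1, 1) = (q0, 2, L) → [q0]□22020202
Step 5: δ(q0, □) = (q1, 1, R) → 1[q1]22020202

No transition is defined for δ(q1, 2). By convention the machine halts and rejects.

Answer: Reject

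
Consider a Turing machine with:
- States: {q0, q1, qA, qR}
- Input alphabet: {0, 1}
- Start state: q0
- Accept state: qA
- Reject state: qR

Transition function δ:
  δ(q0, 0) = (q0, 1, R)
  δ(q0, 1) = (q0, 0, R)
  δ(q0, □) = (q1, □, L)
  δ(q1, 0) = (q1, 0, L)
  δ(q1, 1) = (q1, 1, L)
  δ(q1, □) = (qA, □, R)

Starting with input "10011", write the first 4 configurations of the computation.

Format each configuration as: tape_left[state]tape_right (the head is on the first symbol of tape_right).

Transitions applied:
Step 1: δ(q0, 1) = (q0, 0, R)
Step 2: δ(q0, 0) = (q0, 1, R)
Step 3: δ(q0, 0) = (q0, 1, R)

The first 4 configurations are:
[q0]10011 ⊢ 0[q0]0011 ⊢ 01[q0]011 ⊢ 011[q0]11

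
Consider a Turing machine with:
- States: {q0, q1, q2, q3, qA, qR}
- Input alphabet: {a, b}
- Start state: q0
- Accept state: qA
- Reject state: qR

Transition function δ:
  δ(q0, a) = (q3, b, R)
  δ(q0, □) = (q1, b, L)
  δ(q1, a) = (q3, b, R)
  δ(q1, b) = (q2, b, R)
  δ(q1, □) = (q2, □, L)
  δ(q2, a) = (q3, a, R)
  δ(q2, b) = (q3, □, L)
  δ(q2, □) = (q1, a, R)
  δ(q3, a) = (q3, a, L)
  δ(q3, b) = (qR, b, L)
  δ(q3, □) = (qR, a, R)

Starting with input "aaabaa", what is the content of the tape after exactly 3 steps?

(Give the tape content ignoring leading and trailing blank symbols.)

Execution trace:
Initial: [q0]aaabaa
Step 1: δ(q0, a) = (q3, b, R) → b[q3]aabaa
Step 2: δ(q3, a) = (q3, a, L) → [q3]baabaa
Step 3: δ(q3, b) = (qR, b, L) → [qR]□baabaa

The machine reaches the reject state qR and halts.

After 3 steps, the tape (ignoring leading/trailing blanks) is: baabaa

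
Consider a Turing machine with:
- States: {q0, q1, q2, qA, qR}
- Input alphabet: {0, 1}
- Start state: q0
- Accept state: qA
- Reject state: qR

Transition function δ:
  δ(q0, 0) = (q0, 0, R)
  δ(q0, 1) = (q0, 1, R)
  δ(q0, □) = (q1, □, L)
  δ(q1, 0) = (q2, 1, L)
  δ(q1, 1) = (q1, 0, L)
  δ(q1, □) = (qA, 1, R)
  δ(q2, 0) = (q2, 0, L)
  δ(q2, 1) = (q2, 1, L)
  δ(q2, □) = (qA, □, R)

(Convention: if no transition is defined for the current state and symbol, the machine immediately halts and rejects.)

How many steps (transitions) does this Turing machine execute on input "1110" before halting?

Execution trace:
Initial: [q0]1110
Step 1: δ(q0, 1) = (q0, 1, R) → 1[q0]110
Step 2: δ(q0, 1) = (q0, 1, R) → 11[q0]10
Step 3: δ(q0, 1) = (q0, 1, R) → 111[q0]0
Step 4: δ(q0, 0) = (q0, 0, R) → 1110[q0]□
Step 5: δ(q0, □) = (q1, □, L) → 111[q1]0□
Step 6: δ(q1, 0) = (q2, 1, L) → 11[q2]11□
Step 7: δ(q2, 1) = (q2, 1, L) → 1[q2]111□
Step 8: δ(q2, 1) = (q2, 1, L) → [q2]1111□
Step 9: δ(q2, 1) = (q2, 1, L) → [q2]□1111□
Step 10: δ(q2, □) = (qA, □, R) → □[qA]1111□

The machine reaches the accept state qA and halts.

The machine executed 10 steps before halting.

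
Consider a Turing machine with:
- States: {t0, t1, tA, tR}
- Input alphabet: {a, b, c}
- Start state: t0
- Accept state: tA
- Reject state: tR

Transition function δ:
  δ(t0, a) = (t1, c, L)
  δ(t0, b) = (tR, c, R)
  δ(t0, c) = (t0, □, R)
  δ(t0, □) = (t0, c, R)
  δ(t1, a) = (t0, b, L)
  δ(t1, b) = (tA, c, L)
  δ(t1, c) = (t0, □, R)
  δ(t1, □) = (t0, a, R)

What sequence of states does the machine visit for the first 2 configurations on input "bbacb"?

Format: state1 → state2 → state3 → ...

Execution trace:
Initial: [t0]bbacb
Step 1: δ(t0, b) = (tR, c, R) → c[tR]bacb

The machine reaches the reject state tR and halts.

State sequence: t0 → tR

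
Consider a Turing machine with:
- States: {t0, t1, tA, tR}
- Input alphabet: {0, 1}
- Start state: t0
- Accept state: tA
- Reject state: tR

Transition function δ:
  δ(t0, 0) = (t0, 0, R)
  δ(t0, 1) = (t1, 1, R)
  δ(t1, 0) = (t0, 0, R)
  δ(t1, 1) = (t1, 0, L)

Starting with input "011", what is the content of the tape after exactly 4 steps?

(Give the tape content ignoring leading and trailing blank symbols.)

Execution trace:
Initial: [t0]011
Step 1: δ(t0, 0) = (t0, 0, R) → 0[t0]11
Step 2: δ(t0, 1) = (t1, 1, R) → 01[t1]1
Step 3: δ(t1, 1) = (t1, 0, L) → 0[t1]10
Step 4: δ(t1, 1) = (t1, 0, L) → [t1]000

After 4 steps, the tape (ignoring leading/trailing blanks) is: 000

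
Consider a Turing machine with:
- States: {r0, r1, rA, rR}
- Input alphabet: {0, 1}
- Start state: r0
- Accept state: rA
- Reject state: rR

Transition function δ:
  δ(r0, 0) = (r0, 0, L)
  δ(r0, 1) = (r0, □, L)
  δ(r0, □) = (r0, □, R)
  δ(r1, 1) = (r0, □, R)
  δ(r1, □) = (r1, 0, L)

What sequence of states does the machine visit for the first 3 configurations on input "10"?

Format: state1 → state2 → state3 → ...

Execution trace:
Initial: [r0]10
Step 1: δ(r0, 1) = (r0, □, L) → [r0]□□0
Step 2: δ(r0, □) = (r0, □, R) → □[r0]□0

State sequence: r0 → r0 → r0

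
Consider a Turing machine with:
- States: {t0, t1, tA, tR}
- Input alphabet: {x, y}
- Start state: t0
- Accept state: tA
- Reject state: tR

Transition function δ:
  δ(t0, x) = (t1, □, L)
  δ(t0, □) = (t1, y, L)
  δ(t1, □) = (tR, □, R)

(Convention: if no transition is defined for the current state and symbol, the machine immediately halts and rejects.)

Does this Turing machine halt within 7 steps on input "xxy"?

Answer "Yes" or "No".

Execution trace:
Initial: [t0]xxy
Step 1: δ(t0, x) = (t1, □, L) → [t1]□□xy
Step 2: δ(t1, □) = (tR, □, R) → □[tR]□xy

The machine reaches the reject state tR and halts.
The machine halted after 2 steps (within the 7-step bound).

Answer: Yes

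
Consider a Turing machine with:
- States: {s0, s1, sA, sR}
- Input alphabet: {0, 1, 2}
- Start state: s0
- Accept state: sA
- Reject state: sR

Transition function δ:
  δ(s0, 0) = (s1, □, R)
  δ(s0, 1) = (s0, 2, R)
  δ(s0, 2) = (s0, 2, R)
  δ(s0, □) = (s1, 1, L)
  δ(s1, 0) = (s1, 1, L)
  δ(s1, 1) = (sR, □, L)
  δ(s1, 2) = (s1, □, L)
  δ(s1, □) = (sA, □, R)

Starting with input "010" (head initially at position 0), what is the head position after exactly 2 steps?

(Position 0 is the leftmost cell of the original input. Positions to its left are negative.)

Execution trace (head position shown):
Step 0: [s0]010  (head at position 0)
Step 1: move right → □[s1]10  (head at position 1)
Step 2: move left → [sR]□□0  (head at position 0)

After 2 steps, the head is at position 0.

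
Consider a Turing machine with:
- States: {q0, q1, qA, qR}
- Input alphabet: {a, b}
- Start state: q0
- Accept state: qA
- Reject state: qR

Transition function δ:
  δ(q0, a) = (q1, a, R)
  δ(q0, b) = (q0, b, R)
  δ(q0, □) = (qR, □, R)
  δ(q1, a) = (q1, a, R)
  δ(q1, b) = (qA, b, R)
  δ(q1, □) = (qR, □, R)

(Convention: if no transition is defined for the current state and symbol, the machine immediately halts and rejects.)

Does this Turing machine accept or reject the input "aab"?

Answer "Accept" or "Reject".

Execution trace:
Initial: [q0]aab
Step 1: δ(q0, a) = (q1, a, R) → a[q1]ab
Step 2: δ(q1, a) = (q1, a, R) → aa[q1]b
Step 3: δ(q1, b) = (qA, b, R) → aab[qA]□

The machine reaches the accept state qA and halts.

Answer: Accept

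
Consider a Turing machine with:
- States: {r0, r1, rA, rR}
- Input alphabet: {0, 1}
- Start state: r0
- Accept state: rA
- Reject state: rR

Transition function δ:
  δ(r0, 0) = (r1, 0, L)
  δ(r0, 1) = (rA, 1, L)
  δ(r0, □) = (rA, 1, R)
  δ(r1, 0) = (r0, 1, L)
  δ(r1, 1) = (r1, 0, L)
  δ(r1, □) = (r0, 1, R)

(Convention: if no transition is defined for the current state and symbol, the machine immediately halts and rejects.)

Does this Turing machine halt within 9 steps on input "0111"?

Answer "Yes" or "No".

Execution trace:
Initial: [r0]0111
Step 1: δ(r0, 0) = (r1, 0, L) → [r1]□0111
Step 2: δ(r1, □) = (r0, 1, R) → 1[r0]0111
Step 3: δ(r0, 0) = (r1, 0, L) → [r1]10111
Step 4: δ(r1, 1) = (r1, 0, L) → [r1]□00111
Step 5: δ(r1, □) = (r0, 1, R) → 1[r0]00111
Step 6: δ(r0, 0) = (r1, 0, L) → [r1]100111
Step 7: δ(r1, 1) = (r1, 0, L) → [r1]□000111
Step 8: δ(r1, □) = (r0, 1, R) → 1[r0]000111
Step 9: δ(r0, 0) = (r1, 0, L) → [r1]1000111

The machine has not reached a halting state after 9 steps.
The machine did not halt within the 9-step bound.

Answer: No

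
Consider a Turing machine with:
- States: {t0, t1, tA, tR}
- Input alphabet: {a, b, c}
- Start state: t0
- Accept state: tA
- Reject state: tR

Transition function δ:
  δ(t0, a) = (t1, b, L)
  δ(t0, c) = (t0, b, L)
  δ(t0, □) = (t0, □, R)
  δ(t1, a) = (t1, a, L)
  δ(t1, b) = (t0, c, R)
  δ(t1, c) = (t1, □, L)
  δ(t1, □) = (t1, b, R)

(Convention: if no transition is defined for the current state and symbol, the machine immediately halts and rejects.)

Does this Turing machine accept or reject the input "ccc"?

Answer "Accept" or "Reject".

Execution trace:
Initial: [t0]ccc
Step 1: δ(t0, c) = (t0, b, L) → [t0]□bcc
Step 2: δ(t0, □) = (t0, □, R) → □[t0]bcc

No transition is defined for δ(t0, b). By convention the machine halts and rejects.

Answer: Reject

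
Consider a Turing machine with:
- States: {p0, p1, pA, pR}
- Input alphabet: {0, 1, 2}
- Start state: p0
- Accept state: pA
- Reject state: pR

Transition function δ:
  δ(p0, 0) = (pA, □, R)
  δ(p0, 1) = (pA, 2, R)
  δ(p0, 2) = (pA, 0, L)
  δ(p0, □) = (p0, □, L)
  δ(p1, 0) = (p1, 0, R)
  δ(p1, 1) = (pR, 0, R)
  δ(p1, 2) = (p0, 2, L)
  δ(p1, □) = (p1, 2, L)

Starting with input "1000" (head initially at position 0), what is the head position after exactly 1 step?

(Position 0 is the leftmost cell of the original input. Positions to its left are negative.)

Execution trace (head position shown):
Step 0: [p0]1000  (head at position 0)
Step 1: move right → 2[pA]000  (head at position 1)

After 1 step, the head is at position 1.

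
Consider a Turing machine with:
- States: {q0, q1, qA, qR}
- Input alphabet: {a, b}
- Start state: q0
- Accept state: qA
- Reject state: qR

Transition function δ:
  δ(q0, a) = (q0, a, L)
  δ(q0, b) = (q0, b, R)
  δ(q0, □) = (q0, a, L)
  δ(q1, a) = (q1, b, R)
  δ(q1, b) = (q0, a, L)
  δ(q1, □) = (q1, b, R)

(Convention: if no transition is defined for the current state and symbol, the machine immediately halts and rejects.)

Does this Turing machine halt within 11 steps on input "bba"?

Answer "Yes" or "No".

Execution trace:
Initial: [q0]bba
Step 1: δ(q0, b) = (q0, b, R) → b[q0]ba
Step 2: δ(q0, b) = (q0, b, R) → bb[q0]a
Step 3: δ(q0, a) = (q0, a, L) → b[q0]ba
Step 4: δ(q0, b) = (q0, b, R) → bb[q0]a
Step 5: δ(q0, a) = (q0, a, L) → b[q0]ba
Step 6: δ(q0, b) = (q0, b, R) → bb[q0]a
Step 7: δ(q0, a) = (q0, a, L) → b[q0]ba
Step 8: δ(q0, b) = (q0, b, R) → bb[q0]a
Step 9: δ(q0, a) = (q0, a, L) → b[q0]ba
Step 10: δ(q0, b) = (q0, b, R) → bb[q0]a
Step 11: δ(q0, a) = (q0, a, L) → b[q0]ba

The machine has not reached a halting state after 11 steps.
The machine did not halt within the 11-step bound.

Answer: No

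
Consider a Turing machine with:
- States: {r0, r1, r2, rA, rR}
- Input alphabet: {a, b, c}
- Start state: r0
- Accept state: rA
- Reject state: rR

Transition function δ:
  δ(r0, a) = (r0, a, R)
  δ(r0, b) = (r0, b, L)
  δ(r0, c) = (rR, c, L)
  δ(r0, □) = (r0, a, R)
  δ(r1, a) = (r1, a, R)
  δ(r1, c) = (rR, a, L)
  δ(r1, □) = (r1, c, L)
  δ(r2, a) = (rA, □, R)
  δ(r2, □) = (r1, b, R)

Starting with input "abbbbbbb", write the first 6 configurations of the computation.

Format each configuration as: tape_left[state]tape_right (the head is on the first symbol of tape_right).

Transitions applied:
Step 1: δ(r0, a) = (r0, a, R)
Step 2: δ(r0, b) = (r0, b, L)
Step 3: δ(r0, a) = (r0, a, R)
Step 4: δ(r0, b) = (r0, b, L)
Step 5: δ(r0, a) = (r0, a, R)

The first 6 configurations are:
[r0]abbbbbbb ⊢ a[r0]bbbbbbb ⊢ [r0]abbbbbbb ⊢ a[r0]bbbbbbb ⊢ [r0]abbbbbbb ⊢ a[r0]bbbbbbb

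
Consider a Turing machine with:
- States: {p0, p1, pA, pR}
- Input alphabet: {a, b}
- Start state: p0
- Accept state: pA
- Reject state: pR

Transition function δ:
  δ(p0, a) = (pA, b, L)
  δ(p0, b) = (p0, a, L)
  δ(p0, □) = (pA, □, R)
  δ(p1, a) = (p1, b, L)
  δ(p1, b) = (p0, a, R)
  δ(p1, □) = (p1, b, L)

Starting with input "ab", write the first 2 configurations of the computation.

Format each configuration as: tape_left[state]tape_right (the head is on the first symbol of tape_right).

Transitions applied:
Step 1: δ(p0, a) = (pA, b, L)

The first 2 configurations are:
[p0]ab ⊢ [pA]□bb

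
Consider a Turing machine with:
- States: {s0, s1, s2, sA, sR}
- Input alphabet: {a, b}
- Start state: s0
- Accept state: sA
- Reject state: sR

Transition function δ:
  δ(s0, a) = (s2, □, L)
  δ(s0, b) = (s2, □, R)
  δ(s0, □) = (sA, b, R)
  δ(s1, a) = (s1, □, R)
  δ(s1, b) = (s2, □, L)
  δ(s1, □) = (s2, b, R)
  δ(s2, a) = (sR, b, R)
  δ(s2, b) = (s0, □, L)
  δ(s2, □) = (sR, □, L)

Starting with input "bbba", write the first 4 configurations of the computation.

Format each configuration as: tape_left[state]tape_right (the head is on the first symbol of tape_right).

Transitions applied:
Step 1: δ(s0, b) = (s2, □, R)
Step 2: δ(s2, b) = (s0, □, L)
Step 3: δ(s0, □) = (sA, b, R)

The first 4 configurations are:
[s0]bbba ⊢ □[s2]bba ⊢ [s0]□□ba ⊢ b[sA]□ba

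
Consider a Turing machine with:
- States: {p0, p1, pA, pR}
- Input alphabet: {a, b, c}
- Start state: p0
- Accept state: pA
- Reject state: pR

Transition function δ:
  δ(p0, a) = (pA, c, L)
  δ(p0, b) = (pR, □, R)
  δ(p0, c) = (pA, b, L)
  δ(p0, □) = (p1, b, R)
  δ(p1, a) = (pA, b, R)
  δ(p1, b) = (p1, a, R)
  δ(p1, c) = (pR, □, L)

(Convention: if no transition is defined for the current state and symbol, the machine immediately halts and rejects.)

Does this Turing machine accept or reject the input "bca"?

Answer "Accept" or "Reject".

Execution trace:
Initial: [p0]bca
Step 1: δ(p0, b) = (pR, □, R) → □[pR]ca

The machine reaches the reject state pR and halts.

Answer: Reject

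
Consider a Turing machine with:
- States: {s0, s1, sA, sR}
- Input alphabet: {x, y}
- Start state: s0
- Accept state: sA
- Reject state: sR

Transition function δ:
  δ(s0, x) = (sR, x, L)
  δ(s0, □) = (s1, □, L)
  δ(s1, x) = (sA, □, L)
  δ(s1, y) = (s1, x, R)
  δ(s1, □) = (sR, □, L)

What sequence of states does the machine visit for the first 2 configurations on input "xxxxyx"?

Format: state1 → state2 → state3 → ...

Execution trace:
Initial: [s0]xxxxyx
Step 1: δ(s0, x) = (sR, x, L) → [sR]□xxxxyx

The machine reaches the reject state sR and halts.

State sequence: s0 → sR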